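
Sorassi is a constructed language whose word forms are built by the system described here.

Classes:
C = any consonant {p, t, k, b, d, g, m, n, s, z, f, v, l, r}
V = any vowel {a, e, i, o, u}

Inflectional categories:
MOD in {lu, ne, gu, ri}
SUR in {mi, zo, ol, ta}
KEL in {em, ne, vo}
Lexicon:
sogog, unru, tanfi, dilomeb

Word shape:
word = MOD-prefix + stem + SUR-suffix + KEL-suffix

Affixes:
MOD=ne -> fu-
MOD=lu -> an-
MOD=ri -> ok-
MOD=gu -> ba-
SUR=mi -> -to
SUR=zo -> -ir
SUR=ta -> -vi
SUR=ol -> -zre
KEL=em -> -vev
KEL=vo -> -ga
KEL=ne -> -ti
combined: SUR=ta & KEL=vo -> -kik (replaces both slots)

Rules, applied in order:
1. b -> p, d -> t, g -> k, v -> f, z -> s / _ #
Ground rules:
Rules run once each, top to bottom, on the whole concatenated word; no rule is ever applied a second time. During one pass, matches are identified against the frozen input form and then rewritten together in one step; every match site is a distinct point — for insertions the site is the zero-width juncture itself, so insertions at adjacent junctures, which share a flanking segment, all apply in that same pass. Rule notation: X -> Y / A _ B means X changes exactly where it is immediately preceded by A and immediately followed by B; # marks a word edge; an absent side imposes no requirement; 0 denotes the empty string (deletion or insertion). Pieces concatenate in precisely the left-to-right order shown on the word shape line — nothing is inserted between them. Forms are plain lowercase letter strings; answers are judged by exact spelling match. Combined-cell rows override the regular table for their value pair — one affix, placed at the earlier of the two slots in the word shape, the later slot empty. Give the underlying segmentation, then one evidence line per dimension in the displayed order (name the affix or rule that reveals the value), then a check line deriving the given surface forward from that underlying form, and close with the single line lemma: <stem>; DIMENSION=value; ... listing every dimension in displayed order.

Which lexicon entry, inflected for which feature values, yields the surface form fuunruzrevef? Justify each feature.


underlying: fu-unru-zre-vev
MOD=ne - signalled by the affix fu-
SUR=ol - signalled by the affix -zre
KEL=em - signalled by the affix -vev
check: fuunruzrevev -> fuunruzrevef
lemma: unru; MOD=ne; SUR=ol; KEL=em


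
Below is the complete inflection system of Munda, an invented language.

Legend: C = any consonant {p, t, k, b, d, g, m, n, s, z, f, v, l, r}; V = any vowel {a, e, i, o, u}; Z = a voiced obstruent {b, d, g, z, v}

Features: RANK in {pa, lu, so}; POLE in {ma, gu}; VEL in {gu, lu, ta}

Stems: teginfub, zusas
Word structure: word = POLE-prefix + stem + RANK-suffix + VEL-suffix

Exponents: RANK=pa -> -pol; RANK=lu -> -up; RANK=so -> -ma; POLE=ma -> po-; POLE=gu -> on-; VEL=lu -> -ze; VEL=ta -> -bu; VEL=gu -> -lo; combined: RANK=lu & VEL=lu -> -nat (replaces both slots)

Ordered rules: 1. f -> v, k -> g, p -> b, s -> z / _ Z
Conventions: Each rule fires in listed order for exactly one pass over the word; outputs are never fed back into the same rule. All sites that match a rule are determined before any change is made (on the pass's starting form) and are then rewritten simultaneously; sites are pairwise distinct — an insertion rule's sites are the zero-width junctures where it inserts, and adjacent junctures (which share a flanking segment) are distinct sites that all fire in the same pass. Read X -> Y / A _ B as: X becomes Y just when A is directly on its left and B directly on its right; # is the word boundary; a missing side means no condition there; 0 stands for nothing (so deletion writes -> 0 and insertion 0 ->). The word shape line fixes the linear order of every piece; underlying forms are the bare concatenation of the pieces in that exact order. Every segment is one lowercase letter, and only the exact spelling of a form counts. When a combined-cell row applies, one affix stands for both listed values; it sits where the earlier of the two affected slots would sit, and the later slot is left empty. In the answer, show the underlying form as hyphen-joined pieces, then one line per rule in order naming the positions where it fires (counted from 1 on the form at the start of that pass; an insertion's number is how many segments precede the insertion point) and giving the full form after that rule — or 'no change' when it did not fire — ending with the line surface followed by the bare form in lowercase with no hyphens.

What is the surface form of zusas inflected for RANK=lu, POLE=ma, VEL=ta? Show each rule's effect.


underlying: po-zusas-up-bu
1. f -> v, k -> g, p -> b, s -> z / _ Z: fires at position(s) 9: pozusasubbu
surface: pozusasubbu


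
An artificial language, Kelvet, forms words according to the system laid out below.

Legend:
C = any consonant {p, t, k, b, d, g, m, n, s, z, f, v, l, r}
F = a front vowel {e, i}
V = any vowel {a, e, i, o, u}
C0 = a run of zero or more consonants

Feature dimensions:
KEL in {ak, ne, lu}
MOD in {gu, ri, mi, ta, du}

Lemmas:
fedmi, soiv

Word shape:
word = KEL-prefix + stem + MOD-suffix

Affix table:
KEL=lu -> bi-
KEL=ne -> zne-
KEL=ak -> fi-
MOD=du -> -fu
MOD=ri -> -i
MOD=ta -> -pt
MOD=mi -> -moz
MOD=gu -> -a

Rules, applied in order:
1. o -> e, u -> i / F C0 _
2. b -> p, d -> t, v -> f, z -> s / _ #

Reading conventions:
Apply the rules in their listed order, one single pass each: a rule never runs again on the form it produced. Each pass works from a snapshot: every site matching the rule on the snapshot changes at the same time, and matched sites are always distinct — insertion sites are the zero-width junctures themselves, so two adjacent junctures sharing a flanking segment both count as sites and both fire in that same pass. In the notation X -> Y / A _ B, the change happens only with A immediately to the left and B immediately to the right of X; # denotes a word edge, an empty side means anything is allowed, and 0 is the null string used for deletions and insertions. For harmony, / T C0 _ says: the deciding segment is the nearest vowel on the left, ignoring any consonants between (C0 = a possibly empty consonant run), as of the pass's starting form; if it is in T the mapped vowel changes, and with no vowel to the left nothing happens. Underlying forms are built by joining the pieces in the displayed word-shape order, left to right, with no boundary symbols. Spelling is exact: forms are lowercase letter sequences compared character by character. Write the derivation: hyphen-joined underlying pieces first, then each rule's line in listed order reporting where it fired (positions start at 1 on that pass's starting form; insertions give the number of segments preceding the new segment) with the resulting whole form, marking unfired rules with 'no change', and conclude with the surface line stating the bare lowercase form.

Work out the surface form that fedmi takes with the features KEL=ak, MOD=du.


underlying: fi-fedmi-fu
1. o -> e, u -> i / F C0 _: fires at position(s) 9: fifedmifi
2. b -> p, d -> t, v -> f, z -> s / _ #: no change
surface: fifedmifi


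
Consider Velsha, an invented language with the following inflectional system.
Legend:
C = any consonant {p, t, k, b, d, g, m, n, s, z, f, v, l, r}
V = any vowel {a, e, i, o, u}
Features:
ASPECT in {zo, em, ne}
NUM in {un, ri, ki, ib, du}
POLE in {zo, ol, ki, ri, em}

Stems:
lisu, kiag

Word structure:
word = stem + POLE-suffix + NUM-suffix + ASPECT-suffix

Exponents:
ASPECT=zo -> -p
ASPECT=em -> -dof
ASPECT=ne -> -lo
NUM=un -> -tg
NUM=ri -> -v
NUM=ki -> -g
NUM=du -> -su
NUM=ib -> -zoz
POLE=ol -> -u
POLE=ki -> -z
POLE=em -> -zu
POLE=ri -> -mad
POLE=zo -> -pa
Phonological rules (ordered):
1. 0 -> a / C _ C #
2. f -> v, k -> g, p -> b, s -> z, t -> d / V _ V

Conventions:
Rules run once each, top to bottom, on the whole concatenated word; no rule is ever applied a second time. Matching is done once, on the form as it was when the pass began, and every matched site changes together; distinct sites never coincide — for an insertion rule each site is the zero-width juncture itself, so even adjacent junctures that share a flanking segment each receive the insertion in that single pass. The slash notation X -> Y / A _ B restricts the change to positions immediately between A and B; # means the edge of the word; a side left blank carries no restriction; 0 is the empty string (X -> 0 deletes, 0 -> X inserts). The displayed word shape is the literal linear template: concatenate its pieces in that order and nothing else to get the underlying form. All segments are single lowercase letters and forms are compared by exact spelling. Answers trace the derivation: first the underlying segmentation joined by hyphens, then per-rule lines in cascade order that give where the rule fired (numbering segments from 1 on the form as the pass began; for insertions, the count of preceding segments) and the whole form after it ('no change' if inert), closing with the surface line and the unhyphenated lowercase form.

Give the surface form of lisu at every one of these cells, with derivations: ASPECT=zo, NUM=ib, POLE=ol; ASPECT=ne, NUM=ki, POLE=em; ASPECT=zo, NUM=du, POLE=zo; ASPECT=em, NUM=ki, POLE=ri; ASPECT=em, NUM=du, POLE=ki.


cell ASPECT=zo, NUM=ib, POLE=ol:
underlying: lisu-u-zoz-p
1. 0 -> a / C _ C #: inserts after position(s) 8: lisuuzozap
2. f -> v, k -> g, p -> b, s -> z, t -> d / V _ V: fires at position(s) 3: lizuuzozap
surface: lizuuzozap

cell ASPECT=ne, NUM=ki, POLE=em:
underlying: lisu-zu-g-lo
1. 0 -> a / C _ C #: no change
2. f -> v, k -> g, p -> b, s -> z, t -> d / V _ V: fires at position(s) 3: lizuzuglo
surface: lizuzuglo

cell ASPECT=zo, NUM=du, POLE=zo:
underlying: lisu-pa-su-p
1. 0 -> a / C _ C #: no change
2. f -> v, k -> g, p -> b, s -> z, t -> d / V _ V: fires at position(s) 3, 5, 7: lizubazup
surface: lizubazup

cell ASPECT=em, NUM=ki, POLE=ri:
underlying: lisu-mad-g-dof
1. 0 -> a / C _ C #: no change
2. f -> v, k -> g, p -> b, s -> z, t -> d / V _ V: fires at position(s) 3: lizumadgdof
surface: lizumadgdof

cell ASPECT=em, NUM=du, POLE=ki:
underlying: lisu-z-su-dof
1. 0 -> a / C _ C #: no change
2. f -> v, k -> g, p -> b, s -> z, t -> d / V _ V: fires at position(s) 3: lizuzsudof
surface: lizuzsudof


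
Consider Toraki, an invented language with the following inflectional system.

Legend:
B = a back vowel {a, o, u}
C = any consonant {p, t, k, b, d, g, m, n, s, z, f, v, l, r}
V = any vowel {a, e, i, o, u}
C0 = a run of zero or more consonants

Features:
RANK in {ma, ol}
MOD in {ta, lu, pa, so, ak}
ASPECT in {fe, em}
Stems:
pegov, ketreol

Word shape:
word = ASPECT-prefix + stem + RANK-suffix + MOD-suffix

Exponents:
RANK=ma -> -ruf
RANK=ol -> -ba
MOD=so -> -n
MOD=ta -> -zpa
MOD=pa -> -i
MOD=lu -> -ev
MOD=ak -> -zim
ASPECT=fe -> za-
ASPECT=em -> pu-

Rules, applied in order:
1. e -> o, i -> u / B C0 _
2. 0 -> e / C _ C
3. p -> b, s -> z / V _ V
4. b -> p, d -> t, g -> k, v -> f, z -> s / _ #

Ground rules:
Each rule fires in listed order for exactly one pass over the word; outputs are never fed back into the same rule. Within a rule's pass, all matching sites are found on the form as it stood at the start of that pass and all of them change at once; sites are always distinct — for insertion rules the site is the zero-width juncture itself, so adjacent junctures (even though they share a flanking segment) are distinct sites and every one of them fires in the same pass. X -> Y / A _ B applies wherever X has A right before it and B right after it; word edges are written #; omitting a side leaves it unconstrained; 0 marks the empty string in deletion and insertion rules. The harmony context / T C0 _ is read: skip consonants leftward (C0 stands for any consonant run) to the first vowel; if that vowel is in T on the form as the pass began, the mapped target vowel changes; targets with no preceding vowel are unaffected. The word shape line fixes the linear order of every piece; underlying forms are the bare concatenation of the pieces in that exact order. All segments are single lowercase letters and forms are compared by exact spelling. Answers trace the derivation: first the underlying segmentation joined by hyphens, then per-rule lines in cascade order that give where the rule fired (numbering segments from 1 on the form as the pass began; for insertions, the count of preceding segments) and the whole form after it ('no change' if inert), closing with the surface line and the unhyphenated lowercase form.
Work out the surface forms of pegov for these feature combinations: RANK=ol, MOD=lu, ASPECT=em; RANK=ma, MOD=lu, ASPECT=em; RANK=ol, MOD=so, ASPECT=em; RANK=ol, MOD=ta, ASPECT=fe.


cell RANK=ol, MOD=lu, ASPECT=em:
underlying: pu-pegov-ba-ev
1. e -> o, i -> u / B C0 _: fires at position(s) 4, 10: pupogovbaov
2. 0 -> e / C _ C: inserts after position(s) 7: pupogovebaov
3. p -> b, s -> z / V _ V: fires at position(s) 3: pubogovebaov
4. b -> p, d -> t, g -> k, v -> f, z -> s / _ #: fires at position(s) 12: pubogovebaof
surface: pubogovebaof

cell RANK=ma, MOD=lu, ASPECT=em:
underlying: pu-pegov-ruf-ev
1. e -> o, i -> u / B C0 _: fires at position(s) 4, 11: pupogovrufov
2. 0 -> e / C _ C: inserts after position(s) 7: pupogoverufov
3. p -> b, s -> z / V _ V: fires at position(s) 3: pubogoverufov
4. b -> p, d -> t, g -> k, v -> f, z -> s / _ #: fires at position(s) 13: pubogoverufof
surface: pubogoverufof

cell RANK=ol, MOD=so, ASPECT=em:
underlying: pu-pegov-ba-n
1. e -> o, i -> u / B C0 _: fires at position(s) 4: pupogovban
2. 0 -> e / C _ C: inserts after position(s) 7: pupogoveban
3. p -> b, s -> z / V _ V: fires at position(s) 3: pubogoveban
4. b -> p, d -> t, g -> k, v -> f, z -> s / _ #: no change
surface: pubogoveban

cell RANK=ol, MOD=ta, ASPECT=fe:
underlying: za-pegov-ba-zpa
1. e -> o, i -> u / B C0 _: fires at position(s) 4: zapogovbazpa
2. 0 -> e / C _ C: inserts after position(s) 7, 10: zapogovebazepa
3. p -> b, s -> z / V _ V: fires at position(s) 3, 13: zabogovebazeba
4. b -> p, d -> t, g -> k, v -> f, z -> s / _ #: no change
surface: zabogovebazeba


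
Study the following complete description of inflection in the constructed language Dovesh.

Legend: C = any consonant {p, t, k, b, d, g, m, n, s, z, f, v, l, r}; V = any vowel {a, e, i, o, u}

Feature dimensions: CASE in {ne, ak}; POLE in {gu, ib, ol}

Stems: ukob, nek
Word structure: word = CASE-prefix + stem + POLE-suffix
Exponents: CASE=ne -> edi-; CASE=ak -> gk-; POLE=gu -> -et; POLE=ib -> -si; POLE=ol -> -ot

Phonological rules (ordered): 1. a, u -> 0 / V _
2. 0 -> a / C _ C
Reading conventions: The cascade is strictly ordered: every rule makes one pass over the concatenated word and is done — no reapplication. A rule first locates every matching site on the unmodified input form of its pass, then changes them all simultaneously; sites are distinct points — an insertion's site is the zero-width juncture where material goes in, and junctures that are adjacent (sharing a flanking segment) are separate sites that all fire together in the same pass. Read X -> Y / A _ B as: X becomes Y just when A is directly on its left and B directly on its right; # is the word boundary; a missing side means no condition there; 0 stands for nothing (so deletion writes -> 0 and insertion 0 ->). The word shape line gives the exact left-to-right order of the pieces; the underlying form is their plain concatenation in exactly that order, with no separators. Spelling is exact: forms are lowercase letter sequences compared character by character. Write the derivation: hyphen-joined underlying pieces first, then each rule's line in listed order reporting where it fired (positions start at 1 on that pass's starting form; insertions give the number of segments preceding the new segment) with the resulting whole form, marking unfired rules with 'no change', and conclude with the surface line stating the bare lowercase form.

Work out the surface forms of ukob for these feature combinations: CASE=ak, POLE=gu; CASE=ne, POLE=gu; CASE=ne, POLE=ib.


cell CASE=ak, POLE=gu:
underlying: gk-ukob-et
1. a, u -> 0 / V _: no change
2. 0 -> a / C _ C: inserts after position(s) 1: gakukobet
surface: gakukobet

cell CASE=ne, POLE=gu:
underlying: edi-ukob-et
1. a, u -> 0 / V _: fires at position(s) 4: edikobet
2. 0 -> a / C _ C: no change
surface: edikobet

cell CASE=ne, POLE=ib:
underlying: edi-ukob-si
1. a, u -> 0 / V _: fires at position(s) 4: edikobsi
2. 0 -> a / C _ C: inserts after position(s) 6: edikobasi
surface: edikobasi


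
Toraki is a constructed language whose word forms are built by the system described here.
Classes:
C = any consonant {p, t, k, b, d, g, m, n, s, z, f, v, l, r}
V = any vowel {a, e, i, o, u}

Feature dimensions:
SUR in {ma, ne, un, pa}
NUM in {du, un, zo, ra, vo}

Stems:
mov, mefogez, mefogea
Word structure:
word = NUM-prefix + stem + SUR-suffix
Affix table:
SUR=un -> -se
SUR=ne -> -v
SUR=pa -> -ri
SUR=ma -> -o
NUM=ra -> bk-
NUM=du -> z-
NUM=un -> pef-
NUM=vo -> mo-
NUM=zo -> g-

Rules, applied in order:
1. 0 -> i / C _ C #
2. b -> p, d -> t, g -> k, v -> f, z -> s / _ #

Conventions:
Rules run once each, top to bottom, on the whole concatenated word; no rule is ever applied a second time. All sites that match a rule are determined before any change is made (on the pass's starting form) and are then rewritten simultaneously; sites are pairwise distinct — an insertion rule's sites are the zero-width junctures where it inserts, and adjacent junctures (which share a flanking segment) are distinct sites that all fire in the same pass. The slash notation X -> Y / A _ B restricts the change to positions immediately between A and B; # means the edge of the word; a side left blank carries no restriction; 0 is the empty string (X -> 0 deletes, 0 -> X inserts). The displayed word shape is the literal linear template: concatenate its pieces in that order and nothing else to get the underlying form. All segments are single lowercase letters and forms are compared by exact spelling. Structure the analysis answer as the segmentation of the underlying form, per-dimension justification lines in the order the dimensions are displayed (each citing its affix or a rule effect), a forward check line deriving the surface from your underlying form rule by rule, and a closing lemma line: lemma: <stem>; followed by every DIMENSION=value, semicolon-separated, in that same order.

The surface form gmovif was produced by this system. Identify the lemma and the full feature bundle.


underlying: g-mov-v
SUR=ne - signalled by the affix -v
NUM=zo - signalled by the affix g-
check: gmovv -> gmoviv -> gmovif
lemma: mov; SUR=ne; NUM=zo


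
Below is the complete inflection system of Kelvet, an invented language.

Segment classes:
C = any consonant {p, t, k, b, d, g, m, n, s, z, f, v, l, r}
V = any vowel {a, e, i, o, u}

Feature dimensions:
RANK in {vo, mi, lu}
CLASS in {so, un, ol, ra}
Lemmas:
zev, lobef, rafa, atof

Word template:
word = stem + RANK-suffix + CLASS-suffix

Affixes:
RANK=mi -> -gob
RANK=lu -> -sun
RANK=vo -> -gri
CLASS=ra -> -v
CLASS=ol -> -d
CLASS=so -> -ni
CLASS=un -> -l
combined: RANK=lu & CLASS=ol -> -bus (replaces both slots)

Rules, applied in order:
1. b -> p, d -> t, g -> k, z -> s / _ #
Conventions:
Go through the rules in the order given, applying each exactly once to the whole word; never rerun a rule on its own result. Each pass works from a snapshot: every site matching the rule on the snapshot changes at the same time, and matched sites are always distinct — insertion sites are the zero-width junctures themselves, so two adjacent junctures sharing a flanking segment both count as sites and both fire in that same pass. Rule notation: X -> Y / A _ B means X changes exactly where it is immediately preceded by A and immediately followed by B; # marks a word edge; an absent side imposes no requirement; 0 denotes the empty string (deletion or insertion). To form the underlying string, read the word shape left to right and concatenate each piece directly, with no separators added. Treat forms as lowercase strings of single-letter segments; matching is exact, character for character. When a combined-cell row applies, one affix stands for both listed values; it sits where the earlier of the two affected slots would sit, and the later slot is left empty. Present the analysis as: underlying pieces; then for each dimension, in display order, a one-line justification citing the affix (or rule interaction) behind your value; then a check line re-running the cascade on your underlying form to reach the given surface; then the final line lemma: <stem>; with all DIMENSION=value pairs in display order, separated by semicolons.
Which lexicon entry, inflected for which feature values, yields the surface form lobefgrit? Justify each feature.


underlying: lobef-gri-d
RANK=vo - signalled by the affix -gri
CLASS=ol - signalled by the affix -d
check: lobefgrid -> lobefgrit
lemma: lobef; RANK=vo; CLASS=ol


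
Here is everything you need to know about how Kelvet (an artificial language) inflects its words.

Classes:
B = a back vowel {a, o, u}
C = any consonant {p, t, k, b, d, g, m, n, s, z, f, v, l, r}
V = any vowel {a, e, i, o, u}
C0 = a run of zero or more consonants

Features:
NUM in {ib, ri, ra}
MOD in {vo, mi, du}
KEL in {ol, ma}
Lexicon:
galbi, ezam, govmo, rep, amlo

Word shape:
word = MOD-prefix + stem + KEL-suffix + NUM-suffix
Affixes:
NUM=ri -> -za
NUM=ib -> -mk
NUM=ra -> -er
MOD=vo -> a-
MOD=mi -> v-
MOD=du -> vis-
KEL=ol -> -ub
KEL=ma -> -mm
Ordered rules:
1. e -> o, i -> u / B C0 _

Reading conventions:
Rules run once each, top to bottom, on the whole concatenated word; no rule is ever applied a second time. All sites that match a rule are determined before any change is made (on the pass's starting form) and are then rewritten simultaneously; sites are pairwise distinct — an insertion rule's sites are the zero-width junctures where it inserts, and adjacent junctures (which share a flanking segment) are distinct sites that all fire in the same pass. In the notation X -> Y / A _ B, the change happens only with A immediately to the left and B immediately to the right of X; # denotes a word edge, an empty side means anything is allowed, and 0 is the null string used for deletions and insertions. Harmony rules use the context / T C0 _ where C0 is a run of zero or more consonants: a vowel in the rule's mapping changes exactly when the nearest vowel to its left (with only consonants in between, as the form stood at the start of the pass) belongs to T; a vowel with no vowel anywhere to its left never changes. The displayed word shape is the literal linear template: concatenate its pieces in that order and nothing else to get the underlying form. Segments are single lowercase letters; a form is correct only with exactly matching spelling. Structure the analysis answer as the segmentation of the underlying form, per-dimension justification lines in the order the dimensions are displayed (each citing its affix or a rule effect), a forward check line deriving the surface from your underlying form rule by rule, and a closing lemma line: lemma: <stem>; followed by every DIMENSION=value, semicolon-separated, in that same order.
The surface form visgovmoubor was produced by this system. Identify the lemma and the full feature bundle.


underlying: vis-govmo-ub-er
NUM=ra - signalled by the affix -er
MOD=du - signalled by the affix vis-
KEL=ol - signalled by the affix -ub
check: visgovmouber -> visgovmoubor
lemma: govmo; NUM=ra; MOD=du; KEL=ol


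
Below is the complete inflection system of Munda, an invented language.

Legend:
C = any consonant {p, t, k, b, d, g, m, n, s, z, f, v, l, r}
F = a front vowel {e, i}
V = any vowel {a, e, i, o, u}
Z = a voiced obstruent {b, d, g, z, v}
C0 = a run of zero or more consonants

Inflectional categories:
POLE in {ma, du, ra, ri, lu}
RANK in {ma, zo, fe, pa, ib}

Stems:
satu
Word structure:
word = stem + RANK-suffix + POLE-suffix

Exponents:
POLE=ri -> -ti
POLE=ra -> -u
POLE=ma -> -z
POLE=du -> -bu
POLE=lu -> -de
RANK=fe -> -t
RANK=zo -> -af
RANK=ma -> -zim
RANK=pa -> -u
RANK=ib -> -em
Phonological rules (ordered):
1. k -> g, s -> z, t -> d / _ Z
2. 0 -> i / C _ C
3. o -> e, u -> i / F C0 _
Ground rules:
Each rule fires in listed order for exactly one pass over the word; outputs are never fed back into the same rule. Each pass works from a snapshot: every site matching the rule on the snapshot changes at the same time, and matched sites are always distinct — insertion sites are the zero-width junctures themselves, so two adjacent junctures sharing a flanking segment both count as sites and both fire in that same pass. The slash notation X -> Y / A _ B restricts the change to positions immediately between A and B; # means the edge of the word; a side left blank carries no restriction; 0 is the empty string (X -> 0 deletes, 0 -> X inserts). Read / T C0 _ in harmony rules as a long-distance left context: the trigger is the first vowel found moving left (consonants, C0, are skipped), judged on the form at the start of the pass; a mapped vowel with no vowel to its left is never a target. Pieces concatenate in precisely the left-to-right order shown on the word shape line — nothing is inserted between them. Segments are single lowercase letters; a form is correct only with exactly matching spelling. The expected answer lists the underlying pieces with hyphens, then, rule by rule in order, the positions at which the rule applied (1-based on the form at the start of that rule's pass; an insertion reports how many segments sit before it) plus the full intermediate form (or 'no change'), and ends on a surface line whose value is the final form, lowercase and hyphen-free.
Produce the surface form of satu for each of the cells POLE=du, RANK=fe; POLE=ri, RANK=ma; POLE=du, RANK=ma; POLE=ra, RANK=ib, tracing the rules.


cell POLE=du, RANK=fe:
underlying: satu-t-bu
1. k -> g, s -> z, t -> d / _ Z: fires at position(s) 5: satudbu
2. 0 -> i / C _ C: inserts after position(s) 5: satudibu
3. o -> e, u -> i / F C0 _: fires at position(s) 8: satudibi
surface: satudibi

cell POLE=ri, RANK=ma:
underlying: satu-zim-ti
1. k -> g, s -> z, t -> d / _ Z: no change
2. 0 -> i / C _ C: inserts after position(s) 7: satuzimiti
3. o -> e, u -> i / F C0 _: no change
surface: satuzimiti

cell POLE=du, RANK=ma:
underlying: satu-zim-bu
1. k -> g, s -> z, t -> d / _ Z: no change
2. 0 -> i / C _ C: inserts after position(s) 7: satuzimibu
3. o -> e, u -> i / F C0 _: fires at position(s) 10: satuzimibi
surface: satuzimibi

cell POLE=ra, RANK=ib:
underlying: satu-em-u
1. k -> g, s -> z, t -> d / _ Z: no change
2. 0 -> i / C _ C: no change
3. o -> e, u -> i / F C0 _: fires at position(s) 7: satuemi
surface: satuemi


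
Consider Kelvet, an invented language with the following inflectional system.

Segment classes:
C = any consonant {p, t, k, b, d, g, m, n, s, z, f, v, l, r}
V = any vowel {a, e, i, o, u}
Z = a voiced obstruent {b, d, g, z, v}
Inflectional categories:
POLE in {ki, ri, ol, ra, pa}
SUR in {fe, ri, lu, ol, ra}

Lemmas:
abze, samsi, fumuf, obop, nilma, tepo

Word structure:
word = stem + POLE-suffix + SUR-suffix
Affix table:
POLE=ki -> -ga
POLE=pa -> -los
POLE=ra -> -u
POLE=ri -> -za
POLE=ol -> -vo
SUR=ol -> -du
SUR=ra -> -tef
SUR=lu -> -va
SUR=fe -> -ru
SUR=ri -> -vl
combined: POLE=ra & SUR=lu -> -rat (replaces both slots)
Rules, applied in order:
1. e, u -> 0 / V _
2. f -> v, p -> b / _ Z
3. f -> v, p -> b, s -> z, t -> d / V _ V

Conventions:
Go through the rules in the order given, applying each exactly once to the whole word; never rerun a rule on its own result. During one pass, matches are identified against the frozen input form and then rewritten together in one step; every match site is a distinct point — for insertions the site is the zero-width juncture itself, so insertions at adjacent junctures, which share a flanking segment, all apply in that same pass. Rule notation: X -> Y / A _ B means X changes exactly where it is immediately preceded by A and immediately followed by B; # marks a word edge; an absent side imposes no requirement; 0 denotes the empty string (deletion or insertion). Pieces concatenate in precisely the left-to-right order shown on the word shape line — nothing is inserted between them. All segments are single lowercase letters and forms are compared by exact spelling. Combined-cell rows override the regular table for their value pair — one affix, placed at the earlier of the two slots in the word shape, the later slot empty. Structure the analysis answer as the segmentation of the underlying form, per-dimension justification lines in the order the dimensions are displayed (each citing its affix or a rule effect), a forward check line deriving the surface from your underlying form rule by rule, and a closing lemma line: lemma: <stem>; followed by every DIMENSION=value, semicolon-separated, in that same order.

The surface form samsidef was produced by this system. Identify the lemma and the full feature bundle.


underlying: samsi-u-tef
POLE=ra - signalled by the affix -u
SUR=ra - signalled by the affix -tef
check: samsiutef -> samsitef -> samsitef -> samsidef
lemma: samsi; POLE=ra; SUR=ra


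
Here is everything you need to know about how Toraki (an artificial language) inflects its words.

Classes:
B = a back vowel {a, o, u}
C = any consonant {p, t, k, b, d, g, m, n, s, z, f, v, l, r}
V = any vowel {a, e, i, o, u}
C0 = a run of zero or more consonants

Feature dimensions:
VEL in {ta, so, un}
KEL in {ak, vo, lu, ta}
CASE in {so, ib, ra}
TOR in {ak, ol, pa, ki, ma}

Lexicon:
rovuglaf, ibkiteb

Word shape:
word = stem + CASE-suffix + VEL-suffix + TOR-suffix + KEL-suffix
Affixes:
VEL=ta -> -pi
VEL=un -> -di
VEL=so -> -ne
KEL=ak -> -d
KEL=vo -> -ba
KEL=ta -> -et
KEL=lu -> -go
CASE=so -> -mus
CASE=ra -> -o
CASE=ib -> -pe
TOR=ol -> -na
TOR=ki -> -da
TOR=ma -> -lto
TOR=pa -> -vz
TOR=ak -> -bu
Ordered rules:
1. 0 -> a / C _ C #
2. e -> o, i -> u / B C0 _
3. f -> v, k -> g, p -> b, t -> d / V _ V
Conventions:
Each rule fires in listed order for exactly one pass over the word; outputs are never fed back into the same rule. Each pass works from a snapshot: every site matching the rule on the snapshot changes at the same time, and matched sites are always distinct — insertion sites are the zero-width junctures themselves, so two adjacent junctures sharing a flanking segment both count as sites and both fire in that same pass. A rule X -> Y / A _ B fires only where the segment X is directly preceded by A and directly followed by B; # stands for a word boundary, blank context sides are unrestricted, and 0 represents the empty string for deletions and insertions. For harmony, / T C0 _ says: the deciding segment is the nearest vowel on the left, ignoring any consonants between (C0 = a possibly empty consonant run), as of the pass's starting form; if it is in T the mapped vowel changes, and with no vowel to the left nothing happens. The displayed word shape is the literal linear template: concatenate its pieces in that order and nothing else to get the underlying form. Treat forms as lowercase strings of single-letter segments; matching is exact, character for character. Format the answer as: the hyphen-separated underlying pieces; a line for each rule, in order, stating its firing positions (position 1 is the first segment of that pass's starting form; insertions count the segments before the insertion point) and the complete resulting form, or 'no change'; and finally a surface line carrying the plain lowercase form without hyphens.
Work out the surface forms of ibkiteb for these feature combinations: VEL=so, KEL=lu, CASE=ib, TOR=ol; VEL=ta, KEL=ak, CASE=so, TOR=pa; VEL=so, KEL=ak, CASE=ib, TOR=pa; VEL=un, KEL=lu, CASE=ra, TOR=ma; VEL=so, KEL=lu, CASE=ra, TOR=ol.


cell VEL=so, KEL=lu, CASE=ib, TOR=ol:
underlying: ibkiteb-pe-ne-na-go
1. 0 -> a / C _ C #: no change
2. e -> o, i -> u / B C0 _: no change
3. f -> v, k -> g, p -> b, t -> d / V _ V: fires at position(s) 5: ibkidebpenenago
surface: ibkidebpenenago

cell VEL=ta, KEL=ak, CASE=so, TOR=pa:
underlying: ibkiteb-mus-pi-vz-d
1. 0 -> a / C _ C #: inserts after position(s) 14: ibkitebmuspivzad
2. e -> o, i -> u / B C0 _: fires at position(s) 12: ibkitebmuspuvzad
3. f -> v, k -> g, p -> b, t -> d / V _ V: fires at position(s) 5: ibkidebmuspuvzad
surface: ibkidebmuspuvzad

cell VEL=so, KEL=ak, CASE=ib, TOR=pa:
underlying: ibkiteb-pe-ne-vz-d
1. 0 -> a / C _ C #: inserts after position(s) 13: ibkitebpenevzad
2. e -> o, i -> u / B C0 _: no change
3. f -> v, k -> g, p -> b, t -> d / V _ V: fires at position(s) 5: ibkidebpenevzad
surface: ibkidebpenevzad

cell VEL=un, KEL=lu, CASE=ra, TOR=ma:
underlying: ibkiteb-o-di-lto-go
1. 0 -> a / C _ C #: no change
2. e -> o, i -> u / B C0 _: fires at position(s) 10: ibkitebodultogo
3. f -> v, k -> g, p -> b, t -> d / V _ V: fires at position(s) 5: ibkidebodultogo
surface: ibkidebodultogo

cell VEL=so, KEL=lu, CASE=ra, TOR=ol:
underlying: ibkiteb-o-ne-na-go
1. 0 -> a / C _ C #: no change
2. e -> o, i -> u / B C0 _: fires at position(s) 10: ibkitebononago
3. f -> v, k -> g, p -> b, t -> d / V _ V: fires at position(s) 5: ibkidebononago
surface: ibkidebononago


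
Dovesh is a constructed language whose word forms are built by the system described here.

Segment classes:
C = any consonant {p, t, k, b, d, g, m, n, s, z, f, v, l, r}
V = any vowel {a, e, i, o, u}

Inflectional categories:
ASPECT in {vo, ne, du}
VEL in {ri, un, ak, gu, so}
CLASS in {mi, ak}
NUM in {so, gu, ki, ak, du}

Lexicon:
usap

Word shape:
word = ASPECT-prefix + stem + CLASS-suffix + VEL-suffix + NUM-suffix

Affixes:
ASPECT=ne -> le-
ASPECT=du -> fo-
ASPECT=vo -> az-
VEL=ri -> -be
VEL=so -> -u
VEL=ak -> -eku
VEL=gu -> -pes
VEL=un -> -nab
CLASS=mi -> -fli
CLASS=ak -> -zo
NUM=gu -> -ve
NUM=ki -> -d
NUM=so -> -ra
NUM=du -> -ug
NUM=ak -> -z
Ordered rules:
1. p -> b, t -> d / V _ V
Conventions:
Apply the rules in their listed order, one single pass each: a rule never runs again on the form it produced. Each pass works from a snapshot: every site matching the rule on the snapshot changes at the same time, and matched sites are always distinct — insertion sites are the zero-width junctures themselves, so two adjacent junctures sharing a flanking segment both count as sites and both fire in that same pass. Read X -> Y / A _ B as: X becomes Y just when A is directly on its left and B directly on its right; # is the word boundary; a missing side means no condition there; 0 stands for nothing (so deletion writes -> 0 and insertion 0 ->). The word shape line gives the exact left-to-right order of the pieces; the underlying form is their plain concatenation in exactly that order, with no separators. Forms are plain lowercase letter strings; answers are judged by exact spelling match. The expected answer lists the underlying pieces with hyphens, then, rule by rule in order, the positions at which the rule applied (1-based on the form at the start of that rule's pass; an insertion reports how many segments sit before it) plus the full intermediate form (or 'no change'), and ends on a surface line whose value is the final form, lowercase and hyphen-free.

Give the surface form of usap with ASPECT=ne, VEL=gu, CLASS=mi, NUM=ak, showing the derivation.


underlying: le-usap-fli-pes-z
1. p -> b, t -> d / V _ V: fires at position(s) 10: leusapflibesz
surface: leusapflibesz


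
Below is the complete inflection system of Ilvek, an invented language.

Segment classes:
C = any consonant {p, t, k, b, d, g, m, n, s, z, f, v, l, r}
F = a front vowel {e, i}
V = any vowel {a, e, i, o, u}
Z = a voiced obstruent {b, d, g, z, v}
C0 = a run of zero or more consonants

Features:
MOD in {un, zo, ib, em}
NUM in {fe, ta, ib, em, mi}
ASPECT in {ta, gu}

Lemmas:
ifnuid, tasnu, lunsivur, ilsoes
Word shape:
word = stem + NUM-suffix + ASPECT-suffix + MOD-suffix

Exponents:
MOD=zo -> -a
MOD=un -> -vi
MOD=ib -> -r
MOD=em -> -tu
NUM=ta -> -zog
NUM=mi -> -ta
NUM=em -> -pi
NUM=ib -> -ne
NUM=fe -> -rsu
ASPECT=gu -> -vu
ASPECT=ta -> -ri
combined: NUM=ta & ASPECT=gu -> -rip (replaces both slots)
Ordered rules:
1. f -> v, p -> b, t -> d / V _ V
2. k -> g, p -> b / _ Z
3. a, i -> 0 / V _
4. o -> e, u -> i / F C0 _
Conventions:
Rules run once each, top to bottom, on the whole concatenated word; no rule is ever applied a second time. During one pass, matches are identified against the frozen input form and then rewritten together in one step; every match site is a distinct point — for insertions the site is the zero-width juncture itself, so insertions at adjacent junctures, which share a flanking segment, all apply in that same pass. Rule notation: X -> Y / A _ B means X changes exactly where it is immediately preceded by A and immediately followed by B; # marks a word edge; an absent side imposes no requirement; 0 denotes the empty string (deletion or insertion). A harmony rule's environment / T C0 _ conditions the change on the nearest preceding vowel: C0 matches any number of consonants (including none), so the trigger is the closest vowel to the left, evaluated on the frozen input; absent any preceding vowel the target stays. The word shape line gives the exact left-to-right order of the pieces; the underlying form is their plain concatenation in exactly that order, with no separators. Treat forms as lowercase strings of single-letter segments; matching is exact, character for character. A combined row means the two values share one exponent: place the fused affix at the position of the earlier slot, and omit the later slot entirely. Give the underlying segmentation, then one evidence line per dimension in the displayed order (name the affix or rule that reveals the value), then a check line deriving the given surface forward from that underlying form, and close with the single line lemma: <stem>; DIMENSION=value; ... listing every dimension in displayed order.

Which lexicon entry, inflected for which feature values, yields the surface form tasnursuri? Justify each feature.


underlying: tasnu-rsu-ri-a
MOD=zo - signalled by the affix -a
NUM=fe - signalled by the affix -rsu
ASPECT=ta - signalled by the affix -ri
check: tasnursuria -> tasnursuria -> tasnursuria -> tasnursuri -> tasnursuri
lemma: tasnu; MOD=zo; NUM=fe; ASPECT=ta


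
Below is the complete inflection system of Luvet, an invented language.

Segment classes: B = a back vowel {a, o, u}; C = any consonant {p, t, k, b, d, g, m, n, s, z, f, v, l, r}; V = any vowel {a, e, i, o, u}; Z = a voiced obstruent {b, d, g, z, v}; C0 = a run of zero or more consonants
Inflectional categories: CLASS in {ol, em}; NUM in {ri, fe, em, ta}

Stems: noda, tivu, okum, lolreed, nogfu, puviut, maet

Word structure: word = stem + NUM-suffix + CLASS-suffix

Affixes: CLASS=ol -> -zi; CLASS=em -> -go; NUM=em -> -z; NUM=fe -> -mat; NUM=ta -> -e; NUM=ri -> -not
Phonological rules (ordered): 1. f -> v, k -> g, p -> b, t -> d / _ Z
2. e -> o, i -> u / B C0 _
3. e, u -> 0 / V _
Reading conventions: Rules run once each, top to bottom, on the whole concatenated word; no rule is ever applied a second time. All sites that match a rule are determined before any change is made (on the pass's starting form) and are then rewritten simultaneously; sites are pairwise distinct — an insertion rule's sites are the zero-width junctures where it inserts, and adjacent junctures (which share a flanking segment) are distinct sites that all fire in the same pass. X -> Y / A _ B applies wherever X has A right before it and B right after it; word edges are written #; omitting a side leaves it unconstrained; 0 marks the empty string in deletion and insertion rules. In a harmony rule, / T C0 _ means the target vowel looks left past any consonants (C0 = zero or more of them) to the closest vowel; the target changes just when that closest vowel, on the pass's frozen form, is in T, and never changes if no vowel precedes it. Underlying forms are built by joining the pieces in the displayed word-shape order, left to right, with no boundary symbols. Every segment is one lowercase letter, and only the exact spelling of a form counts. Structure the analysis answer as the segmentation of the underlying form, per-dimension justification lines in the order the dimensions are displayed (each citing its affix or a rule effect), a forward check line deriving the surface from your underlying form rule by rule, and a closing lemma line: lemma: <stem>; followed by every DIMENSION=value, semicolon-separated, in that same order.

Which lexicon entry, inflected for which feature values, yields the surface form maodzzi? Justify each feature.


underlying: maet-z-zi
CLASS=ol - signalled by the affix -zi
NUM=em - signalled by the affix -z
check: maetzzi -> maedzzi -> maodzzi -> maodzzi
lemma: maet; CLASS=ol; NUM=em
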